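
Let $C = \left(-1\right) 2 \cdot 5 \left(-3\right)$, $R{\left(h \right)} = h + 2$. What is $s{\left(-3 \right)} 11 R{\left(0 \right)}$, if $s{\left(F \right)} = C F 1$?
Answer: $-1980$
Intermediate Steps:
$R{\left(h \right)} = 2 + h$
$C = 30$ ($C = \left(-2\right) 5 \left(-3\right) = \left(-10\right) \left(-3\right) = 30$)
$s{\left(F \right)} = 30 F$ ($s{\left(F \right)} = 30 F 1 = 30 F$)
$s{\left(-3 \right)} 11 R{\left(0 \right)} = 30 \left(-3\right) 11 \left(2 + 0\right) = \left(-90\right) 11 \cdot 2 = \left(-990\right) 2 = -1980$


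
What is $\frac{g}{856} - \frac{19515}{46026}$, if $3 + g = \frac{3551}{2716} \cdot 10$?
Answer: $- \frac{3675915169}{8917138608} \approx -0.41223$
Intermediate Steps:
$g = \frac{13681}{1358}$ ($g = -3 + \frac{3551}{2716} \cdot 10 = -3 + \frac{17755}{1358} = \frac{13681}{1358} \approx 10.074$)
$\frac{g}{856} - \frac{19515}{46026} = \frac{13681}{1358 \cdot 856} - \frac{19515}{46026} = \frac{13681}{1358} \cdot \frac{1}{856} - \frac{6505}{15342} = \frac{13681}{1162448} - \frac{6505}{15342} = - \frac{3675915169}{8917138608}$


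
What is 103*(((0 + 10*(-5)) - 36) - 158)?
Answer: -25132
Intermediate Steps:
103*(((0 + 10*(-5)) - 36) - 158) = 103*(((0 - 50) - 36) - 158) = 103*((-50 - 36) - 158) = 103*(-86 - 158) = 103*(-244) = -25132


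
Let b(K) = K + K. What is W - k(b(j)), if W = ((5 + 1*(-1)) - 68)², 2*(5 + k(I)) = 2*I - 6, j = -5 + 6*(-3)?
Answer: 4150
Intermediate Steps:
j = -23 (j = -5 - 18 = -23)
b(K) = 2*K
k(I) = -8 + I (k(I) = -5 + (2*I - 6)/2 = -5 + (-6 + 2*I)/2 = -5 + (-3 + I) = -8 + I)
W = 4096 (W = ((5 - 1) - 68)² = (4 - 68)² = (-64)² = 4096)
W - k(b(j)) = 4096 - (-8 + 2*(-23)) = 4096 - (-8 - 46) = 4096 - 1*(-54) = 4096 + 54 = 4150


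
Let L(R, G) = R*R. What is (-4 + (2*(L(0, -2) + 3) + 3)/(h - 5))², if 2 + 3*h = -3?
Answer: 11449/400 ≈ 28.622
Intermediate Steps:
L(R, G) = R²
h = -5/3 (h = -⅔ + (⅓)*(-3) = -⅔ - 1 = -5/3 ≈ -1.6667)
(-4 + (2*(L(0, -2) + 3) + 3)/(h - 5))² = (-4 + (2*(0² + 3) + 3)/(-5/3 - 5))² = (-4 + (2*(0 + 3) + 3)/(-20/3))² = (-4 + (2*3 + 3)*(-3/20))² = (-4 + (6 + 3)*(-3/20))² = (-4 + 9*(-3/20))² = (-4 - 27/20)² = (-107/20)² = 11449/400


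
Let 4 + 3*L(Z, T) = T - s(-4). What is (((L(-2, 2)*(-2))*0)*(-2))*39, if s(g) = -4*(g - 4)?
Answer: 0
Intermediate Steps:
s(g) = 16 - 4*g (s(g) = -4*(-4 + g) = 16 - 4*g)
L(Z, T) = -12 + T/3 (L(Z, T) = -4/3 + (T - (16 - 4*(-4)))/3 = -4/3 + (T - (16 + 16))/3 = -4/3 + (T - 1*32)/3 = -4/3 + (T - 32)/3 = -4/3 + (-32 + T)/3 = -4/3 + (-32/3 + T/3) = -12 + T/3)
(((L(-2, 2)*(-2))*0)*(-2))*39 = ((((-12 + (⅓)*2)*(-2))*0)*(-2))*39 = ((((-12 + ⅔)*(-2))*0)*(-2))*39 = ((-34/3*(-2)*0)*(-2))*39 = (((68/3)*0)*(-2))*39 = (0*(-2))*39 = 0*39 = 0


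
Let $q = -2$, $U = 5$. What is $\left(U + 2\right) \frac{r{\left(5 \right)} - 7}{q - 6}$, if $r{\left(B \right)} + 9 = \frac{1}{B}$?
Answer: $\frac{553}{40} \approx 13.825$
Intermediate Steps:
$r{\left(B \right)} = -9 + \frac{1}{B}$
$\left(U + 2\right) \frac{r{\left(5 \right)} - 7}{q - 6} = \left(5 + 2\right) \frac{\left(-9 + \frac{1}{5}\right) - 7}{-2 - 6} = 7 \frac{\left(-9 + \frac{1}{5}\right) - 7}{-8} = 7 \left(- \frac{44}{5} - 7\right) \left(- \frac{1}{8}\right) = 7 \left(\left(- \frac{79}{5}\right) \left(- \frac{1}{8}\right)\right) = 7 \cdot \frac{79}{40} = \frac{553}{40}$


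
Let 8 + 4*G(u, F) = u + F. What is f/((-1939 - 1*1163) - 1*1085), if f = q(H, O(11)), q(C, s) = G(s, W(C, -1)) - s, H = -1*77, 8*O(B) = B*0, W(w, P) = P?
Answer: 9/16748 ≈ 0.00053738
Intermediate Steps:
G(u, F) = -2 + F/4 + u/4 (G(u, F) = -2 + (u + F)/4 = -2 + (F + u)/4 = -2 + (F/4 + u/4) = -2 + F/4 + u/4)
O(B) = 0 (O(B) = (B*0)/8 = (1/8)*0 = 0)
H = -77
q(C, s) = -9/4 - 3*s/4 (q(C, s) = (-2 + (1/4)*(-1) + s/4) - s = (-2 - 1/4 + s/4) - s = (-9/4 + s/4) - s = -9/4 - 3*s/4)
f = -9/4 (f = -9/4 - 3/4*0 = -9/4 + 0 = -9/4 ≈ -2.2500)
f/((-1939 - 1*1163) - 1*1085) = -9/(4*((-1939 - 1*1163) - 1*1085)) = -9/(4*((-1939 - 1163) - 1085)) = -9/(4*(-3102 - 1085)) = -9/4/(-4187) = -9/4*(-1/4187) = 9/16748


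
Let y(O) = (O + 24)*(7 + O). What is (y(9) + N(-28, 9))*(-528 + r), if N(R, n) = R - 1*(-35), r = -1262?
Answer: -957650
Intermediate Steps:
N(R, n) = 35 + R (N(R, n) = R + 35 = 35 + R)
y(O) = (7 + O)*(24 + O) (y(O) = (24 + O)*(7 + O) = (7 + O)*(24 + O))
(y(9) + N(-28, 9))*(-528 + r) = ((168 + 9**2 + 31*9) + (35 - 28))*(-528 - 1262) = ((168 + 81 + 279) + 7)*(-1790) = (528 + 7)*(-1790) = 535*(-1790) = -957650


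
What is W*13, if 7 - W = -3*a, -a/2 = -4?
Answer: 403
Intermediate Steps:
a = 8 (a = -2*(-4) = 8)
W = 31 (W = 7 - (-3)*8 = 7 - 1*(-24) = 7 + 24 = 31)
W*13 = 31*13 = 403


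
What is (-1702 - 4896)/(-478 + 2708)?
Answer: -3299/1115 ≈ -2.9587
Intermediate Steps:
(-1702 - 4896)/(-478 + 2708) = -6598/2230 = -6598*1/2230 = -3299/1115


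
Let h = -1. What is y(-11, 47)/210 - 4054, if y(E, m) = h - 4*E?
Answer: -851297/210 ≈ -4053.8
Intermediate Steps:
y(E, m) = -1 - 4*E
y(-11, 47)/210 - 4054 = (-1 - 4*(-11))/210 - 4054 = (-1 + 44)*(1/210) - 4054 = 43*(1/210) - 4054 = 43/210 - 4054 = -851297/210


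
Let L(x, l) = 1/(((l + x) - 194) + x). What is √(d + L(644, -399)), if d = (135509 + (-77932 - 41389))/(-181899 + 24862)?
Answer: I*√1210765946160445/109140715 ≈ 0.31882*I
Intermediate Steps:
L(x, l) = 1/(-194 + l + 2*x) (L(x, l) = 1/((-194 + l + x) + x) = 1/(-194 + l + 2*x))
d = -16188/157037 (d = (135509 - 119321)/(-157037) = 16188*(-1/157037) = -16188/157037 ≈ -0.10308)
√(d + L(644, -399)) = √(-16188/157037 + 1/(-194 - 399 + 2*644)) = √(-16188/157037 + 1/(-194 - 399 + 1288)) = √(-16188/157037 + 1/695) = √(-11093623/109140715) = I*√1210765946160445/109140715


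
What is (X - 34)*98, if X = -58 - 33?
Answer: -12250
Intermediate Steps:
X = -91
(X - 34)*98 = (-91 - 34)*98 = -125*98 = -12250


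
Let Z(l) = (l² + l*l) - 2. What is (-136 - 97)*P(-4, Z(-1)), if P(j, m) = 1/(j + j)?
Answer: 233/8 ≈ 29.125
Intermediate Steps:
Z(l) = -2 + 2*l² (Z(l) = (l² + l²) - 2 = 2*l² - 2 = -2 + 2*l²)
P(j, m) = 1/(2*j)
(-136 - 97)*P(-4, Z(-1)) = (-136 - 97)*((½)/(-4)) = -233*(-1)/(2*4) = -233*(-⅛) = 233/8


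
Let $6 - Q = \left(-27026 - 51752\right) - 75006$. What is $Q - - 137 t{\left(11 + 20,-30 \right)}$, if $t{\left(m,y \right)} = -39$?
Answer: $148447$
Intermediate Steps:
$Q = 153790$ ($Q = 6 - \left(\left(-27026 - 51752\right) - 75006\right) = 6 - \left(-78778 - 75006\right) = 6 - -153784 = 6 + 153784 = 153790$)
$Q - - 137 t{\left(11 + 20,-30 \right)} = 153790 - \left(-137\right) \left(-39\right) = 153790 - 5343 = 148447$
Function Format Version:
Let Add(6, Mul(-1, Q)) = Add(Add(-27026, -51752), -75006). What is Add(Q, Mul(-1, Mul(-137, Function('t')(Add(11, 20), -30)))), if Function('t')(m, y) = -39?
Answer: 148447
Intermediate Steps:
Q = 153790 (Q = Add(6, Mul(-1, Add(Add(-27026, -51752), -75006))) = Add(6, Mul(-1, Add(-78778, -75006))) = Add(6, Mul(-1, -153784)) = Add(6, 153784) = 153790)
Add(Q, Mul(-1, Mul(-137, Function('t')(Add(11, 20), -30)))) = Add(153790, Mul(-1, Mul(-137, -39))) = Add(153790, Mul(-1, 5343)) = Add(153790, -5343) = 148447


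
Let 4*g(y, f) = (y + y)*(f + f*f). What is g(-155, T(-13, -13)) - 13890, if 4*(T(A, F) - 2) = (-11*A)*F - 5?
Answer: -16663370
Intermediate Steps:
T(A, F) = 3/4 - 11*A*F/4 (T(A, F) = 2 + ((-11*A)*F - 5)/4 = 2 + (-11*A*F - 5)/4 = 2 + (-5 - 11*A*F)/4 = 2 + (-5/4 - 11*A*F/4) = 3/4 - 11*A*F/4)
g(y, f) = y*(f + f**2)/2 (g(y, f) = ((y + y)*(f + f*f))/4 = ((2*y)*(f + f**2))/4 = (2*y*(f + f**2))/4 = y*(f + f**2)/2)
g(-155, T(-13, -13)) - 13890 = (1/2)*(3/4 - 11/4*(-13)*(-13))*(-155)*(1 + (3/4 - 11/4*(-13)*(-13))) - 13890 = (1/2)*(3/4 - 1859/4)*(-155)*(1 + (3/4 - 1859/4)) - 13890 = (1/2)*(-464)*(-155)*(1 - 464) - 13890 = (1/2)*(-464)*(-155)*(-463) - 13890 = -16649480 - 13890 = -16663370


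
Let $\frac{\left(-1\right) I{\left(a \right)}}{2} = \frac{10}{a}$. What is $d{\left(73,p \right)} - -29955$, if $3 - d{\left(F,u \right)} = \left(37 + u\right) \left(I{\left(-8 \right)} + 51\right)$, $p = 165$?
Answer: $19151$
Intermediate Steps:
$I{\left(a \right)} = - \frac{20}{a}$ ($I{\left(a \right)} = - 2 \frac{10}{a} = - \frac{20}{a}$)
$d{\left(F,u \right)} = - \frac{3953}{2} - \frac{107 u}{2}$ ($d{\left(F,u \right)} = 3 - \left(37 + u\right) \left(- \frac{20}{-8} + 51\right) = 3 - \left(37 + u\right) \left(\left(-20\right) \left(- \frac{1}{8}\right) + 51\right) = 3 - \left(37 + u\right) \left(\frac{5}{2} + 51\right) = 3 - \left(37 + u\right) \frac{107}{2} = 3 - \left(\frac{3959}{2} + \frac{107 u}{2}\right) = - \frac{3953}{2} - \frac{107 u}{2}$)
$d{\left(73,p \right)} - -29955 = \left(- \frac{3953}{2} - \frac{17655}{2}\right) - -29955 = \left(- \frac{3953}{2} - \frac{17655}{2}\right) + 29955 = -10804 + 29955 = 19151$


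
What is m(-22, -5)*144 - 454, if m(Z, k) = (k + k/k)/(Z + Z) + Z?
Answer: -39698/11 ≈ -3608.9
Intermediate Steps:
m(Z, k) = Z + (1 + k)/(2*Z) (m(Z, k) = (k + 1)/((2*Z)) + Z = (1 + k)*(1/(2*Z)) + Z = (1 + k)/(2*Z) + Z = Z + (1 + k)/(2*Z))
m(-22, -5)*144 - 454 = ((½)*(1 - 5 + 2*(-22)²)/(-22))*144 - 454 = ((½)*(-1/22)*(1 - 5 + 2*484))*144 - 454 = ((½)*(-1/22)*(1 - 5 + 968))*144 - 454 = ((½)*(-1/22)*964)*144 - 454 = -241/11*144 - 454 = -34704/11 - 454 = -39698/11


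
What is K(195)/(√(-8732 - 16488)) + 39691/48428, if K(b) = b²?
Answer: 39691/48428 - 585*I*√6305/194 ≈ 0.81959 - 239.44*I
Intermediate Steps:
K(195)/(√(-8732 - 16488)) + 39691/48428 = 195²/(√(-8732 - 16488)) + 39691/48428 = 38025/(√(-25220)) + 39691*(1/48428) = 38025/((2*I*√6305)) + 39691/48428 = 38025*(-I*√6305/12610) + 39691/48428 = -585*I*√6305/194 + 39691/48428 = 39691/48428 - 585*I*√6305/194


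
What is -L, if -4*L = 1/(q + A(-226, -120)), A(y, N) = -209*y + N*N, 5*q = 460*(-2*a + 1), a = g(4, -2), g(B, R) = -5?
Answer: 1/250584 ≈ 3.9907e-6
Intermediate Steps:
a = -5
q = 1012 (q = (460*(-2*(-5) + 1))/5 = (460*(10 + 1))/5 = (460*11)/5 = (1/5)*5060 = 1012)
A(y, N) = N**2 - 209*y (A(y, N) = -209*y + N**2 = N**2 - 209*y)
L = -1/250584 (L = -1/(4*(1012 + ((-120)**2 - 209*(-226)))) = -1/(4*(1012 + (14400 + 47234))) = -1/(4*(1012 + 61634)) = -1/4/62646 = -1/4*1/62646 = -1/250584 ≈ -3.9907e-6)
-L = -1*(-1/250584) = 1/250584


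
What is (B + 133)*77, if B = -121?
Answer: 924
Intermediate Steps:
(B + 133)*77 = (-121 + 133)*77 = 12*77 = 924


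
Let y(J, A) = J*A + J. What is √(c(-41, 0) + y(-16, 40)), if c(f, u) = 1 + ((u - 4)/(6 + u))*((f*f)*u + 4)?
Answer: I*√5919/3 ≈ 25.645*I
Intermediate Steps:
y(J, A) = J + A*J (y(J, A) = A*J + J = J + A*J)
c(f, u) = 1 + (-4 + u)*(4 + u*f²)/(6 + u) (c(f, u) = 1 + ((-4 + u)/(6 + u))*(f²*u + 4) = 1 + ((-4 + u)/(6 + u))*(u*f² + 4) = 1 + ((-4 + u)/(6 + u))*(4 + u*f²) = 1 + (-4 + u)*(4 + u*f²)/(6 + u))
√(c(-41, 0) + y(-16, 40)) = √((-10 + 5*0 + (-41)²*0² - 4*0*(-41)²)/(6 + 0) - 16*(1 + 40)) = √((-10 + 0 + 1681*0 - 4*0*1681)/6 - 16*41) = √((-10 + 0 + 0 + 0)/6 - 656) = √((⅙)*(-10) - 656) = √(-5/3 - 656) = √(-1973/3) = I*√5919/3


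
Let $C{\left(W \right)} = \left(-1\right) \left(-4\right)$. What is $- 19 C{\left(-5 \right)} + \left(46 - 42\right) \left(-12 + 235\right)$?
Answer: $816$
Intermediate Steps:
$C{\left(W \right)} = 4$
$- 19 C{\left(-5 \right)} + \left(46 - 42\right) \left(-12 + 235\right) = \left(-19\right) 4 + \left(46 - 42\right) \left(-12 + 235\right) = -76 + 4 \cdot 223 = -76 + 892 = 816$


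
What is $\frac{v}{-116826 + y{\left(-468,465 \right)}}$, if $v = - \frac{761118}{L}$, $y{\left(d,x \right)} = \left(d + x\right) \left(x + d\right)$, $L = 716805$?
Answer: $\frac{253706}{27911669895} \approx 9.0896 \cdot 10^{-6}$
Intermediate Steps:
$y{\left(d,x \right)} = \left(d + x\right)^{2}$ ($y{\left(d,x \right)} = \left(d + x\right) \left(d + x\right) = \left(d + x\right)^{2}$)
$v = - \frac{253706}{238935}$ ($v = - \frac{761118}{716805} = \left(-761118\right) \frac{1}{716805} = - \frac{253706}{238935} \approx -1.0618$)
$\frac{v}{-116826 + y{\left(-468,465 \right)}} = - \frac{253706}{238935 \left(-116826 + \left(-468 + 465\right)^{2}\right)} = - \frac{253706}{238935 \left(-116826 + \left(-3\right)^{2}\right)} = - \frac{253706}{238935 \left(-116826 + 9\right)} = - \frac{253706}{238935 \left(-116817\right)} = \left(- \frac{253706}{238935}\right) \left(- \frac{1}{116817}\right) = \frac{253706}{27911669895}$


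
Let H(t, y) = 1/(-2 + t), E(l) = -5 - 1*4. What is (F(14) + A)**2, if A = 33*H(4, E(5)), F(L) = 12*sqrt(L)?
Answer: 9153/4 + 396*sqrt(14) ≈ 3769.9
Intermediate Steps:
E(l) = -9 (E(l) = -5 - 4 = -9)
A = 33/2 (A = 33/(-2 + 4) = 33/2 ≈ 16.500)
(F(14) + A)**2 = (12*sqrt(14) + 33/2)**2 = (33/2 + 12*sqrt(14))**2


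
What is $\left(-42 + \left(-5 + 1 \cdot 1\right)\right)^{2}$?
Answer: $2116$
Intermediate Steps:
$\left(-42 + \left(-5 + 1 \cdot 1\right)\right)^{2} = \left(-42 + \left(-5 + 1\right)\right)^{2} = \left(-42 - 4\right)^{2} = \left(-46\right)^{2} = 2116$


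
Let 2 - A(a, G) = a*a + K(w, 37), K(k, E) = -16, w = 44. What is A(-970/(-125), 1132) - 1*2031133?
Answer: -1269484511/625 ≈ -2.0312e+6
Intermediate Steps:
A(a, G) = 18 - a² (A(a, G) = 2 - (a*a - 16) = 2 - (a² - 16) = 2 - (-16 + a²) = 2 + (16 - a²) = 18 - a²)
A(-970/(-125), 1132) - 1*2031133 = (18 - (-970/(-125))²) - 1*2031133 = (18 - (-970*(-1/125))²) - 2031133 = (18 - (194/25)²) - 2031133 = (18 - 1*37636/625) - 2031133 = (18 - 37636/625) - 2031133 = -26386/625 - 2031133 = -1269484511/625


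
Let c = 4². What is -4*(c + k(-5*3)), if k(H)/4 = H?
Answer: 176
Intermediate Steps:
k(H) = 4*H
c = 16
-4*(c + k(-5*3)) = -4*(16 + 4*(-5*3)) = -4*(16 + 4*(-15)) = -4*(16 - 60) = -4*(-44) = 176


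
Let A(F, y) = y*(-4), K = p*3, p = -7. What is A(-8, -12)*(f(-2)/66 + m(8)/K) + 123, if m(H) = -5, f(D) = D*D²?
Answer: 9903/77 ≈ 128.61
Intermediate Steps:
f(D) = D³
K = -21 (K = -7*3 = -21)
A(F, y) = -4*y
A(-8, -12)*(f(-2)/66 + m(8)/K) + 123 = (-4*(-12))*((-2)³/66 - 5/(-21)) + 123 = 48*(-8*1/66 - 5*(-1/21)) + 123 = 48*(-4/33 + 5/21) + 123 = 48*(9/77) + 123 = 432/77 + 123 = 9903/77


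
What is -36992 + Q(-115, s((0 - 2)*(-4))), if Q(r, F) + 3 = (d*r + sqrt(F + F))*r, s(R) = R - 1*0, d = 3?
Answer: 2220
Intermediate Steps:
s(R) = R (s(R) = R + 0 = R)
Q(r, F) = -3 + r*(3*r + sqrt(2)*sqrt(F)) (Q(r, F) = -3 + (3*r + sqrt(F + F))*r = -3 + (3*r + sqrt(2*F))*r = -3 + (3*r + sqrt(2)*sqrt(F))*r = -3 + r*(3*r + sqrt(2)*sqrt(F)))
-36992 + Q(-115, s((0 - 2)*(-4))) = -36992 + (-3 + 3*(-115)**2 - 115*sqrt(2)*sqrt((0 - 2)*(-4))) = -36992 + (-3 + 3*13225 - 115*sqrt(2)*sqrt(-2*(-4))) = -36992 + (-3 + 39675 - 115*sqrt(2)*sqrt(8)) = -36992 + (-3 + 39675 - 115*sqrt(2)*2*sqrt(2)) = -36992 + (-3 + 39675 - 460) = -36992 + 39212 = 2220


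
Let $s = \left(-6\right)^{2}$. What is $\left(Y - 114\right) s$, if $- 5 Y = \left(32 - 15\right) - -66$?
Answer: $- \frac{23508}{5} \approx -4701.6$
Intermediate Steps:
$s = 36$
$Y = - \frac{83}{5}$ ($Y = - \frac{\left(32 - 15\right) - -66}{5} = - \frac{17 + 66}{5} = \left(- \frac{1}{5}\right) 83 = - \frac{83}{5} \approx -16.6$)
$\left(Y - 114\right) s = \left(- \frac{83}{5} - 114\right) 36 = \left(- \frac{653}{5}\right) 36 = - \frac{23508}{5}$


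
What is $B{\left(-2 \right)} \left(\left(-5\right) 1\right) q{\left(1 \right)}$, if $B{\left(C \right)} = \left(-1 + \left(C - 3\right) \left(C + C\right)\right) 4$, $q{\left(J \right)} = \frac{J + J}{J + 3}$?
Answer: $-190$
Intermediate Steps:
$q{\left(J \right)} = \frac{2 J}{3 + J}$
$B{\left(C \right)} = -4 + 8 C \left(-3 + C\right)$ ($B{\left(C \right)} = \left(-1 + \left(-3 + C\right) 2 C\right) 4 = \left(-1 + 2 C \left(-3 + C\right)\right) 4 = -4 + 8 C \left(-3 + C\right)$)
$B{\left(-2 \right)} \left(\left(-5\right) 1\right) q{\left(1 \right)} = \left(-4 - -48 + 8 \left(-2\right)^{2}\right) \left(\left(-5\right) 1\right) 2 \cdot 1 \frac{1}{3 + 1} = \left(-4 + 48 + 8 \cdot 4\right) \left(-5\right) 2 \cdot 1 \cdot \frac{1}{4} = \left(-4 + 48 + 32\right) \left(-5\right) 2 \cdot 1 \cdot \frac{1}{4} = 76 \left(-5\right) \frac{1}{2} = \left(-380\right) \frac{1}{2} = -190$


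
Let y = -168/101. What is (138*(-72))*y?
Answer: 1669248/101 ≈ 16527.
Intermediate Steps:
y = -168/101 (y = -168*1/101 = -168/101 ≈ -1.6634)
(138*(-72))*y = (138*(-72))*(-168/101) = -9936*(-168/101) = 1669248/101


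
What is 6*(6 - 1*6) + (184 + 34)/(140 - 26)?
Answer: 109/57 ≈ 1.9123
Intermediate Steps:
6*(6 - 1*6) + (184 + 34)/(140 - 26) = 6*(6 - 6) + 218/114 = 6*0 + 218*(1/114) = 0 + 109/57 = 109/57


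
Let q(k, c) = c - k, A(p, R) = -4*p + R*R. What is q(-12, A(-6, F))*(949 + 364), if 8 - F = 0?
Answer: 131300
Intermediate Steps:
F = 8 (F = 8 - 1*0 = 8 + 0 = 8)
A(p, R) = R² - 4*p (A(p, R) = -4*p + R² = R² - 4*p)
q(-12, A(-6, F))*(949 + 364) = ((8² - 4*(-6)) - 1*(-12))*(949 + 364) = ((64 + 24) + 12)*1313 = (88 + 12)*1313 = 100*1313 = 131300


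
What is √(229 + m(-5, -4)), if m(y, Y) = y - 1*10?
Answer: √214 ≈ 14.629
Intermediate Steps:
m(y, Y) = -10 + y (m(y, Y) = y - 10 = -10 + y)
√(229 + m(-5, -4)) = √(229 + (-10 - 5)) = √(229 - 15) = √214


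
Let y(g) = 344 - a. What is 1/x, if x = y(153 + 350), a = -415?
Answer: 1/759 ≈ 0.0013175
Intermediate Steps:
y(g) = 759 (y(g) = 344 - 1*(-415) = 344 + 415 = 759)
x = 759
1/x = 1/759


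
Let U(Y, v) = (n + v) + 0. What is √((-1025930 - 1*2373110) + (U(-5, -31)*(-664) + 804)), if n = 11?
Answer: 2*I*√846239 ≈ 1839.8*I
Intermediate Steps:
U(Y, v) = 11 + v (U(Y, v) = (11 + v) + 0 = 11 + v)
√((-1025930 - 1*2373110) + (U(-5, -31)*(-664) + 804)) = √((-1025930 - 1*2373110) + ((11 - 31)*(-664) + 804)) = √((-1025930 - 2373110) + (-20*(-664) + 804)) = √(-3399040 + (13280 + 804)) = √(-3399040 + 14084) = √(-3384956) = 2*I*√846239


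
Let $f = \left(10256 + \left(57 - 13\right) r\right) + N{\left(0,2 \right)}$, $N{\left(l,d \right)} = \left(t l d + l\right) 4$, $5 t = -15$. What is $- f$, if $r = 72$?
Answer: $-13424$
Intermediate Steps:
$t = -3$ ($t = \frac{1}{5} \left(-15\right) = -3$)
$N{\left(l,d \right)} = 4 l - 12 d l$ ($N{\left(l,d \right)} = \left(- 3 l d + l\right) 4 = \left(- 3 d l + l\right) 4 = \left(l - 3 d l\right) 4 = 4 l - 12 d l$)
$f = 13424$ ($f = \left(10256 + \left(57 - 13\right) 72\right) + 4 \cdot 0 \left(1 - 6\right) = \left(10256 + 44 \cdot 72\right) + 4 \cdot 0 \left(1 - 6\right) = \left(10256 + 3168\right) + 4 \cdot 0 \left(-5\right) = 13424 + 0 = 13424$)
$- f = \left(-1\right) 13424 = -13424$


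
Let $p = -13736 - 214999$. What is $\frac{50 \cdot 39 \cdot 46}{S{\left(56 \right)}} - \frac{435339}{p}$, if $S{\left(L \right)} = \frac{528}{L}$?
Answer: $\frac{2660211831}{279565} \approx 9515.5$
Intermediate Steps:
$p = -228735$
$\frac{50 \cdot 39 \cdot 46}{S{\left(56 \right)}} - \frac{435339}{p} = \frac{50 \cdot 39 \cdot 46}{528 \cdot \frac{1}{56}} - \frac{435339}{-228735} = \frac{1950 \cdot 46}{528 \cdot \frac{1}{56}} - - \frac{48371}{25415} = \frac{89700}{\frac{66}{7}} + \frac{48371}{25415} = 89700 \cdot \frac{7}{66} + \frac{48371}{25415} = \frac{104650}{11} + \frac{48371}{25415} = \frac{2660211831}{279565}$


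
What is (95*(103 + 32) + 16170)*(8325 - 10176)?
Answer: -53669745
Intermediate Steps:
(95*(103 + 32) + 16170)*(8325 - 10176) = (95*135 + 16170)*(-1851) = (12825 + 16170)*(-1851) = 28995*(-1851) = -53669745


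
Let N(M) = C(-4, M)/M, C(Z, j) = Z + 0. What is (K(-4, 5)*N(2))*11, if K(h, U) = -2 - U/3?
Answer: 242/3 ≈ 80.667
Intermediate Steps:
K(h, U) = -2 - U/3
C(Z, j) = Z
N(M) = -4/M
(K(-4, 5)*N(2))*11 = ((-2 - ⅓*5)*(-4/2))*11 = ((-2 - 5/3)*(-4*½))*11 = -11/3*(-2)*11 = (22/3)*11 = 242/3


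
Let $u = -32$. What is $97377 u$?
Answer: $-3116064$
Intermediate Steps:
$97377 u = 97377 \left(-32\right) = -3116064$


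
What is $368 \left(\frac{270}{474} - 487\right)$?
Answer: $- \frac{14141504}{79} \approx -1.7901 \cdot 10^{5}$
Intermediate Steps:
$368 \left(\frac{270}{474} - 487\right) = 368 \left(270 \cdot \frac{1}{474} - 487\right) = 368 \left(\frac{45}{79} - 487\right) = 368 \left(- \frac{38428}{79}\right) = - \frac{14141504}{79}$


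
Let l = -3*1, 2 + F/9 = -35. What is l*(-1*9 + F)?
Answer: 1026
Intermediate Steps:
F = -333 (F = -18 + 9*(-35) = -18 - 315 = -333)
l = -3
l*(-1*9 + F) = -3*(-1*9 - 333) = -3*(-9 - 333) = -3*(-342) = 1026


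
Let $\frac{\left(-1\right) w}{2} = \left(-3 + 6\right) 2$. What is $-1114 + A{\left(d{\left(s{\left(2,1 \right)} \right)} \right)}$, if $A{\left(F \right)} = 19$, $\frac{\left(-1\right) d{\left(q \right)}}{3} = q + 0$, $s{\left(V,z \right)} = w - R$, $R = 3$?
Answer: $-1095$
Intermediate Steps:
$w = -12$ ($w = - 2 \left(-3 + 6\right) 2 = - 2 \cdot 3 \cdot 2 = \left(-2\right) 6 = -12$)
$s{\left(V,z \right)} = -15$ ($s{\left(V,z \right)} = -12 - 3 = -15$)
$d{\left(q \right)} = - 3 q$ ($d{\left(q \right)} = - 3 \left(q + 0\right) = - 3 q$)
$-1114 + A{\left(d{\left(s{\left(2,1 \right)} \right)} \right)} = -1114 + 19 = -1095$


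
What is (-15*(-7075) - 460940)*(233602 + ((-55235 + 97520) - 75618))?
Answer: -71058445235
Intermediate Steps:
(-15*(-7075) - 460940)*(233602 + ((-55235 + 97520) - 75618)) = (106125 - 460940)*(233602 + (42285 - 75618)) = -354815*(233602 - 33333) = -354815*200269 = -71058445235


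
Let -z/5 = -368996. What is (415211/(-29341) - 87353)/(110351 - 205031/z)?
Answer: -4729494763688320/5973686262906609 ≈ -0.79172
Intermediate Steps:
z = 1844980 (z = -5*(-368996) = 1844980)
(415211/(-29341) - 87353)/(110351 - 205031/z) = (415211/(-29341) - 87353)/(110351 - 205031/1844980) = (415211*(-1/29341) - 87353)/(110351 - 205031*1/1844980) = (-415211/29341 - 87353)/(110351 - 205031/1844980) = -2563439584/(29341*203595182949/1844980) = -2563439584/29341*1844980/203595182949 = -4729494763688320/5973686262906609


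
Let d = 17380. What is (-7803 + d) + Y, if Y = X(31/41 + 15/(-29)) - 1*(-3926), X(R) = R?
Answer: 16055351/1189 ≈ 13503.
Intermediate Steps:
Y = 4668298/1189 (Y = (31/41 + 15/(-29)) - 1*(-3926) = (31*(1/41) + 15*(-1/29)) + 3926 = (31/41 - 15/29) + 3926 = 284/1189 + 3926 = 4668298/1189 ≈ 3926.2)
(-7803 + d) + Y = (-7803 + 17380) + 4668298/1189 = 9577 + 4668298/1189 = 16055351/1189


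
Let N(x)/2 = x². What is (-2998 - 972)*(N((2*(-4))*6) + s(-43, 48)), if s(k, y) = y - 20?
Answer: -18404920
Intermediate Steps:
s(k, y) = -20 + y
N(x) = 2*x²
(-2998 - 972)*(N((2*(-4))*6) + s(-43, 48)) = (-2998 - 972)*(2*((2*(-4))*6)² + (-20 + 48)) = -3970*(2*(-8*6)² + 28) = -3970*(2*(-48)² + 28) = -3970*(2*2304 + 28) = -3970*(4608 + 28) = -3970*4636 = -18404920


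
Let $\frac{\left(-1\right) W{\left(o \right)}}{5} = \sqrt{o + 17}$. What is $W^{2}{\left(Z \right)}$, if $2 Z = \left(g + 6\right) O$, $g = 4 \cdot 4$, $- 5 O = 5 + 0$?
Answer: $150$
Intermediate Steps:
$O = -1$ ($O = - \frac{5 + 0}{5} = \left(- \frac{1}{5}\right) 5 = -1$)
$g = 16$
$Z = -11$ ($Z = \frac{\left(16 + 6\right) \left(-1\right)}{2} = \frac{22 \left(-1\right)}{2} = \frac{1}{2} \left(-22\right) = -11$)
$W{\left(o \right)} = - 5 \sqrt{17 + o}$ ($W{\left(o \right)} = - 5 \sqrt{o + 17} = - 5 \sqrt{17 + o}$)
$W^{2}{\left(Z \right)} = \left(- 5 \sqrt{17 - 11}\right)^{2} = \left(- 5 \sqrt{6}\right)^{2} = 150$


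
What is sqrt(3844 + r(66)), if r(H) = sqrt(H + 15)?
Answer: sqrt(3853) ≈ 62.073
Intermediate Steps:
r(H) = sqrt(15 + H)
sqrt(3844 + r(66)) = sqrt(3844 + sqrt(15 + 66)) = sqrt(3844 + sqrt(81)) = sqrt(3844 + 9) = sqrt(3853)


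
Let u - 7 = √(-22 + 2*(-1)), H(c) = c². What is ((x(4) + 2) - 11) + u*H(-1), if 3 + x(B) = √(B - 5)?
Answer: -5 + I + 2*I*√6 ≈ -5.0 + 5.899*I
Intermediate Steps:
x(B) = -3 + √(-5 + B) (x(B) = -3 + √(B - 5) = -3 + √(-5 + B))
u = 7 + 2*I*√6 (u = 7 + √(-22 + 2*(-1)) = 7 + √(-22 - 2) = 7 + √(-24) = 7 + 2*I*√6 ≈ 7.0 + 4.899*I)
((x(4) + 2) - 11) + u*H(-1) = (((-3 + √(-5 + 4)) + 2) - 11) + (7 + 2*I*√6)*(-1)² = (((-3 + √(-1)) + 2) - 11) + (7 + 2*I*√6)*1 = (((-3 + I) + 2) - 11) + (7 + 2*I*√6) = ((-1 + I) - 11) + (7 + 2*I*√6) = (-12 + I) + (7 + 2*I*√6) = -5 + I + 2*I*√6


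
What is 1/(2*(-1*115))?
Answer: -1/230 ≈ -0.0043478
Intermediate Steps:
1/(2*(-1*115)) = 1/(2*(-115)) = 1/(-230) = -1/230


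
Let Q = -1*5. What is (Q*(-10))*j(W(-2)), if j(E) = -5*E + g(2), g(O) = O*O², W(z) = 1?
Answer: 150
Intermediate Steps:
Q = -5
g(O) = O³
j(E) = 8 - 5*E (j(E) = -5*E + 2³ = -5*E + 8 = 8 - 5*E)
(Q*(-10))*j(W(-2)) = (-5*(-10))*(8 - 5*1) = 50*(8 - 5) = 50*3 = 150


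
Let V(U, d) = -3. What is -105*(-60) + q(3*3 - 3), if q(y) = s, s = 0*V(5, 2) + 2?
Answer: 6302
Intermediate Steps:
s = 2 (s = 0*(-3) + 2 = 0 + 2 = 2)
q(y) = 2
-105*(-60) + q(3*3 - 3) = -105*(-60) + 2 = 6300 + 2 = 6302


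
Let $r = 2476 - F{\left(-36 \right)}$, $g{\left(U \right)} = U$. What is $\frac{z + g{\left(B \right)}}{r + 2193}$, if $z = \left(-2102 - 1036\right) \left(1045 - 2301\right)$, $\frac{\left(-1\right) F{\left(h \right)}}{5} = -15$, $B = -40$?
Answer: $\frac{1970644}{2297} \approx 857.92$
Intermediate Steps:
$F{\left(h \right)} = 75$ ($F{\left(h \right)} = \left(-5\right) \left(-15\right) = 75$)
$z = 3941328$ ($z = \left(-3138\right) \left(-1256\right) = 3941328$)
$r = 2401$ ($r = 2476 - 75 = 2401$)
$\frac{z + g{\left(B \right)}}{r + 2193} = \frac{3941328 - 40}{2401 + 2193} = \frac{3941288}{4594} = 3941288 \cdot \frac{1}{4594} = \frac{1970644}{2297}$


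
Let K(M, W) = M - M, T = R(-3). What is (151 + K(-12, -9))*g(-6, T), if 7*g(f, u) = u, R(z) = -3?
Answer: -453/7 ≈ -64.714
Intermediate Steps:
T = -3
g(f, u) = u/7
K(M, W) = 0
(151 + K(-12, -9))*g(-6, T) = (151 + 0)*((⅐)*(-3)) = 151*(-3/7) = -453/7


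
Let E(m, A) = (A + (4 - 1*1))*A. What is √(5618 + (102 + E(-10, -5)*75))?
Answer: √6470 ≈ 80.436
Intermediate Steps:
E(m, A) = A*(3 + A) (E(m, A) = (A + (4 - 1))*A = (A + 3)*A = (3 + A)*A = A*(3 + A))
√(5618 + (102 + E(-10, -5)*75)) = √(5618 + (102 - 5*(3 - 5)*75)) = √(5618 + (102 - 5*(-2)*75)) = √(5618 + (102 + 10*75)) = √(5618 + (102 + 750)) = √(5618 + 852) = √6470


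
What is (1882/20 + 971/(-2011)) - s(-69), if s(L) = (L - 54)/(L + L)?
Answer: 21444244/231265 ≈ 92.726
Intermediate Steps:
s(L) = (-54 + L)/(2*L) (s(L) = (-54 + L)/((2*L)) = (-54 + L)*(1/(2*L)) = (-54 + L)/(2*L))
(1882/20 + 971/(-2011)) - s(-69) = (1882/20 + 971/(-2011)) - (-54 - 69)/(2*(-69)) = (1882*(1/20) + 971*(-1/2011)) - (-1)*(-123)/(2*69) = (941/10 - 971/2011) - 1*41/46 = 1882641/20110 - 41/46 = 21444244/231265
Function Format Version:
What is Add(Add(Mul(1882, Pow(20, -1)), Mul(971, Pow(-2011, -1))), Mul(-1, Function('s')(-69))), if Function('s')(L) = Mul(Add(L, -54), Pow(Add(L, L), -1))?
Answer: Rational(21444244, 231265) ≈ 92.726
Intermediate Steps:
Function('s')(L) = Mul(Rational(1, 2), Pow(L, -1), Add(-54, L)) (Function('s')(L) = Mul(Add(-54, L), Pow(Mul(2, L), -1)) = Mul(Add(-54, L), Mul(Rational(1, 2), Pow(L, -1))) = Mul(Rational(1, 2), Pow(L, -1), Add(-54, L)))
Add(Add(Mul(1882, Pow(20, -1)), Mul(971, Pow(-2011, -1))), Mul(-1, Function('s')(-69))) = Add(Add(Mul(1882, Pow(20, -1)), Mul(971, Pow(-2011, -1))), Mul(-1, Mul(Rational(1, 2), Pow(-69, -1), Add(-54, -69)))) = Add(Add(Mul(1882, Rational(1, 20)), Mul(971, Rational(-1, 2011))), Mul(-1, Mul(Rational(1, 2), Rational(-1, 69), -123))) = Add(Add(Rational(941, 10), Rational(-971, 2011)), Mul(-1, Rational(41, 46))) = Add(Rational(1882641, 20110), Rational(-41, 46)) = Rational(21444244, 231265)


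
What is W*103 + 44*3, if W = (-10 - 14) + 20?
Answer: -280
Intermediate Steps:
W = -4 (W = -24 + 20 = -4)
W*103 + 44*3 = -4*103 + 44*3 = -412 + 132 = -280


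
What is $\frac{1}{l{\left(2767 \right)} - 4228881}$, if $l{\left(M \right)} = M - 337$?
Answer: $- \frac{1}{4226451} \approx -2.3661 \cdot 10^{-7}$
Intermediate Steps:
$l{\left(M \right)} = -337 + M$
$\frac{1}{l{\left(2767 \right)} - 4228881} = \frac{1}{\left(-337 + 2767\right) - 4228881} = \frac{1}{2430 - 4228881} = \frac{1}{-4226451} = - \frac{1}{4226451}$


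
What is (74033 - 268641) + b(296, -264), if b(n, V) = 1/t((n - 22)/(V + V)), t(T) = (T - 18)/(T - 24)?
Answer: -951432039/4889 ≈ -1.9461e+5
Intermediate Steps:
t(T) = (-18 + T)/(-24 + T)
b(n, V) = (-24 + (-22 + n)/(2*V))/(-18 + (-22 + n)/(2*V)) (b(n, V) = 1/((-18 + (n - 22)/(V + V))/(-24 + (n - 22)/(V + V))) = 1/((-18 + (-22 + n)/((2*V)))/(-24 + (-22 + n)/((2*V)))) = 1/((-18 + (-22 + n)*(1/(2*V)))/(-24 + (-22 + n)*(1/(2*V)))) = 1/((-18 + (-22 + n)/(2*V))/(-24 + (-22 + n)/(2*V))) = (-24 + (-22 + n)/(2*V))/(-18 + (-22 + n)/(2*V)))
(74033 - 268641) + b(296, -264) = (74033 - 268641) + (22 - 1*296 + 48*(-264))/(22 - 1*296 + 36*(-264)) = -194608 + (22 - 296 - 12672)/(22 - 296 - 9504) = -194608 - 12946/(-9778) = -194608 - 1/9778*(-12946) = -194608 + 6473/4889 = -951432039/4889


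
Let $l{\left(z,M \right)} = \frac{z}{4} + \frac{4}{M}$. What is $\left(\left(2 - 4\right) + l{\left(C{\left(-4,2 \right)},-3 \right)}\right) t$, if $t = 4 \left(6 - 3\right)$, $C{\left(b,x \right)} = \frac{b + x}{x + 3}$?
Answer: $- \frac{206}{5} \approx -41.2$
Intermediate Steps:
$C{\left(b,x \right)} = \frac{b + x}{3 + x}$
$l{\left(z,M \right)} = \frac{4}{M} + \frac{z}{4}$ ($l{\left(z,M \right)} = z \frac{1}{4} + \frac{4}{M} = \frac{z}{4} + \frac{4}{M} = \frac{4}{M} + \frac{z}{4}$)
$t = 12$ ($t = 4 \cdot 3 = 12$)
$\left(\left(2 - 4\right) + l{\left(C{\left(-4,2 \right)},-3 \right)}\right) t = \left(\left(2 - 4\right) + \left(\frac{4}{-3} + \frac{\frac{1}{3 + 2} \left(-4 + 2\right)}{4}\right)\right) 12 = \left(-2 + \left(4 \left(- \frac{1}{3}\right) + \frac{\frac{1}{5} \left(-2\right)}{4}\right)\right) 12 = \left(-2 - \left(\frac{4}{3} - \frac{\frac{1}{5} \left(-2\right)}{4}\right)\right) 12 = \left(-2 + \left(- \frac{4}{3} + \frac{1}{4} \left(- \frac{2}{5}\right)\right)\right) 12 = \left(-2 - \frac{43}{30}\right) 12 = \left(- \frac{103}{30}\right) 12 = - \frac{206}{5}$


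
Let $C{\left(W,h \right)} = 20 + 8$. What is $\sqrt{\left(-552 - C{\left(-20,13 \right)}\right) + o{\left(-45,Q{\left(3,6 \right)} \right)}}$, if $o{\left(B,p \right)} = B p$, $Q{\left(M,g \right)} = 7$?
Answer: $i \sqrt{895} \approx 29.917 i$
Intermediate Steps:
$C{\left(W,h \right)} = 28$
$\sqrt{\left(-552 - C{\left(-20,13 \right)}\right) + o{\left(-45,Q{\left(3,6 \right)} \right)}} = \sqrt{\left(-552 - 28\right) - 315} = \sqrt{-580 - 315} = \sqrt{-895} = i \sqrt{895}$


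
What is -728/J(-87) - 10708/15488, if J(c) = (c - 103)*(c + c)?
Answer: -22830109/32002080 ≈ -0.71339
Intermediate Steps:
J(c) = 2*c*(-103 + c) (J(c) = (-103 + c)*(2*c) = 2*c*(-103 + c))
-728/J(-87) - 10708/15488 = -728*(-1/(174*(-103 - 87))) - 10708/15488 = -728/(2*(-87)*(-190)) - 10708*1/15488 = -728/33060 - 2677/3872 = -728*1/33060 - 2677/3872 = -182/8265 - 2677/3872 = -22830109/32002080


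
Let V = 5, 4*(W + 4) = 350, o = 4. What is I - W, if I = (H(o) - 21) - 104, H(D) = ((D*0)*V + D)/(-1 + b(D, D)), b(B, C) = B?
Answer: -1243/6 ≈ -207.17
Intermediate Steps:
W = 167/2 (W = -4 + (¼)*350 = -4 + 175/2 = 167/2 ≈ 83.500)
H(D) = D/(-1 + D) (H(D) = ((D*0)*5 + D)/(-1 + D) = (0*5 + D)/(-1 + D) = (0 + D)/(-1 + D) = D/(-1 + D))
I = -371/3 (I = (4/(-1 + 4) - 21) - 104 = (4/3 - 21) - 104 = -59/3 - 104 = -371/3 ≈ -123.67)
I - W = -371/3 - 1*167/2 = -371/3 - 167/2 = -1243/6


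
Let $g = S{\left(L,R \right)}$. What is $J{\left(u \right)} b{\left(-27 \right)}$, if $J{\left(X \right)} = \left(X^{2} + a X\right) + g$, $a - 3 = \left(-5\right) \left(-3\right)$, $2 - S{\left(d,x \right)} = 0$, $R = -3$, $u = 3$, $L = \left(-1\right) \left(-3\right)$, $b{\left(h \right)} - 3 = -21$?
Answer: $-1170$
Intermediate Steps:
$b{\left(h \right)} = -18$ ($b{\left(h \right)} = 3 - 21 = -18$)
$L = 3$
$S{\left(d,x \right)} = 2$ ($S{\left(d,x \right)} = 2 - 0 = 2 + 0 = 2$)
$a = 18$ ($a = 3 - -15 = 3 + 15 = 18$)
$g = 2$
$J{\left(X \right)} = 2 + X^{2} + 18 X$ ($J{\left(X \right)} = \left(X^{2} + 18 X\right) + 2 = 2 + X^{2} + 18 X$)
$J{\left(u \right)} b{\left(-27 \right)} = \left(2 + 3^{2} + 18 \cdot 3\right) \left(-18\right) = \left(2 + 9 + 54\right) \left(-18\right) = 65 \left(-18\right) = -1170$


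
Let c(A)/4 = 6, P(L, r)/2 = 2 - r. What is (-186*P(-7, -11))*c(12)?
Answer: -116064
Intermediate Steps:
P(L, r) = 4 - 2*r (P(L, r) = 2*(2 - r) = 4 - 2*r)
c(A) = 24 (c(A) = 4*6 = 24)
(-186*P(-7, -11))*c(12) = -186*(4 - 2*(-11))*24 = -186*(4 + 22)*24 = -186*26*24 = -4836*24 = -116064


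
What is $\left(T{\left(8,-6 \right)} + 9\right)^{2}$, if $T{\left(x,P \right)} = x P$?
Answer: $1521$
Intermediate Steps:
$T{\left(x,P \right)} = P x$
$\left(T{\left(8,-6 \right)} + 9\right)^{2} = \left(\left(-6\right) 8 + 9\right)^{2} = \left(-48 + 9\right)^{2} = \left(-39\right)^{2} = 1521$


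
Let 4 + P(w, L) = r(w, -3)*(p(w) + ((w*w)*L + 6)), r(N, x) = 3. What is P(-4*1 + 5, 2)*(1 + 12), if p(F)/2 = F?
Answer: 338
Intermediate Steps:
p(F) = 2*F
P(w, L) = 14 + 6*w + 3*L*w**2 (P(w, L) = -4 + 3*(2*w + ((w*w)*L + 6)) = -4 + 3*(2*w + (w**2*L + 6)) = -4 + 3*(2*w + (L*w**2 + 6)) = -4 + 3*(2*w + (6 + L*w**2)) = -4 + 3*(6 + 2*w + L*w**2) = -4 + (18 + 6*w + 3*L*w**2) = 14 + 6*w + 3*L*w**2)
P(-4*1 + 5, 2)*(1 + 12) = (14 + 6*(-4*1 + 5) + 3*2*(-4*1 + 5)**2)*(1 + 12) = (14 + 6*(-4 + 5) + 3*2*(-4 + 5)**2)*13 = (14 + 6*1 + 3*2*1**2)*13 = (14 + 6 + 3*2*1)*13 = (14 + 6 + 6)*13 = 26*13 = 338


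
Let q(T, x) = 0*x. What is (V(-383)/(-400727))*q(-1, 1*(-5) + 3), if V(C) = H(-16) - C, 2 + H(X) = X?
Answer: 0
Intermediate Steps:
H(X) = -2 + X
V(C) = -18 - C (V(C) = (-2 - 16) - C = -18 - C)
q(T, x) = 0
(V(-383)/(-400727))*q(-1, 1*(-5) + 3) = ((-18 - 1*(-383))/(-400727))*0 = ((-18 + 383)*(-1/400727))*0 = (365*(-1/400727))*0 = -365/400727*0 = 0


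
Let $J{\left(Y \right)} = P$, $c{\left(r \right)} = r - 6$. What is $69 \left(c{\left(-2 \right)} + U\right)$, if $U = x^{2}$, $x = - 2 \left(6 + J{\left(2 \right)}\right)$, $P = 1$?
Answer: $12972$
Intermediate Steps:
$c{\left(r \right)} = -6 + r$
$J{\left(Y \right)} = 1$
$x = -14$ ($x = - 2 \left(6 + 1\right) = \left(-2\right) 7 = -14$)
$U = 196$ ($U = \left(-14\right)^{2} = 196$)
$69 \left(c{\left(-2 \right)} + U\right) = 69 \left(\left(-6 - 2\right) + 196\right) = 69 \left(-8 + 196\right) = 69 \cdot 188 = 12972$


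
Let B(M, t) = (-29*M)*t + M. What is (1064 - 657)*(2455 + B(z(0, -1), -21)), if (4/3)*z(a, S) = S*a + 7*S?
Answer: -608465/2 ≈ -3.0423e+5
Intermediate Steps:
z(a, S) = 21*S/4 + 3*S*a/4 (z(a, S) = 3*(S*a + 7*S)/4 = 3*(7*S + S*a)/4 = 21*S/4 + 3*S*a/4)
B(M, t) = M - 29*M*t (B(M, t) = -29*M*t + M = M - 29*M*t)
(1064 - 657)*(2455 + B(z(0, -1), -21)) = (1064 - 657)*(2455 + ((¾)*(-1)*(7 + 0))*(1 - 29*(-21))) = 407*(2455 + ((¾)*(-1)*7)*(1 + 609)) = 407*(2455 - 21/4*610) = 407*(2455 - 6405/2) = 407*(-1495/2) = -608465/2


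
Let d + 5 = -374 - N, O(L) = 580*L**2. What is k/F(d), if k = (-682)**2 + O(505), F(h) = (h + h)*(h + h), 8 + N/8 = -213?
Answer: 37094906/1929321 ≈ 19.227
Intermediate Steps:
N = -1768 (N = -64 + 8*(-213) = -64 - 1704 = -1768)
d = 1389 (d = -5 + (-374 - 1*(-1768)) = -5 + (-374 + 1768) = -5 + 1394 = 1389)
F(h) = 4*h**2 (F(h) = (2*h)*(2*h) = 4*h**2)
k = 148379624 (k = (-682)**2 + 580*505**2 = 465124 + 580*255025 = 465124 + 147914500 = 148379624)
k/F(d) = 148379624/((4*1389**2)) = 148379624/((4*1929321)) = 148379624/7717284 = 148379624*(1/7717284) = 37094906/1929321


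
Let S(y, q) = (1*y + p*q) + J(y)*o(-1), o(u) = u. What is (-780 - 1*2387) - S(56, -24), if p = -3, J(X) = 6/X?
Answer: -92257/28 ≈ -3294.9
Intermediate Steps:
S(y, q) = y - 6/y - 3*q (S(y, q) = (1*y - 3*q) + (6/y)*(-1) = (y - 3*q) - 6/y = y - 6/y - 3*q)
(-780 - 1*2387) - S(56, -24) = (-780 - 1*2387) - (56 - 6/56 - 3*(-24)) = (-780 - 2387) - (56 - 6*1/56 + 72) = -3167 - (56 - 3/28 + 72) = -3167 - 1*3581/28 = -3167 - 3581/28 = -92257/28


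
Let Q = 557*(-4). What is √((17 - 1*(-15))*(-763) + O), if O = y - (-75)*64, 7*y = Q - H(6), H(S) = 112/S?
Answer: 2*I*√2198049/21 ≈ 141.2*I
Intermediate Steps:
Q = -2228
y = -6740/21 (y = (-2228 - 112/6)/7 = (-2228 - 1*56/3)/7 = (-2228 - 56/3)/7 = (⅐)*(-6740/3) = -6740/21 ≈ -320.95)
O = 94060/21 (O = -6740/21 - (-75)*64 = -6740/21 - 1*(-4800) = -6740/21 + 4800 = 94060/21 ≈ 4479.0)
√((17 - 1*(-15))*(-763) + O) = √((17 - 1*(-15))*(-763) + 94060/21) = √((17 + 15)*(-763) + 94060/21) = √(32*(-763) + 94060/21) = √(-24416 + 94060/21) = √(-418676/21) = 2*I*√2198049/21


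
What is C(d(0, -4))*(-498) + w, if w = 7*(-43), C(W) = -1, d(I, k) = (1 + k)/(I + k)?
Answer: 197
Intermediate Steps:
d(I, k) = (1 + k)/(I + k)
w = -301
C(d(0, -4))*(-498) + w = -1*(-498) - 301 = 498 - 301 = 197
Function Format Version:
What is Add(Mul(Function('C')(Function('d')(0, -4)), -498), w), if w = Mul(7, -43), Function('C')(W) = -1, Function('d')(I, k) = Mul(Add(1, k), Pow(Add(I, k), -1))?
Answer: 197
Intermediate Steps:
Function('d')(I, k) = Mul(Pow(Add(I, k), -1), Add(1, k))
w = -301
Add(Mul(Function('C')(Function('d')(0, -4)), -498), w) = Add(Mul(-1, -498), -301) = Add(498, -301) = 197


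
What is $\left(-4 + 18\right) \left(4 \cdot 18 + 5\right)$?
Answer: $1078$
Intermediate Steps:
$\left(-4 + 18\right) \left(4 \cdot 18 + 5\right) = 14 \left(72 + 5\right) = 14 \cdot 77 = 1078$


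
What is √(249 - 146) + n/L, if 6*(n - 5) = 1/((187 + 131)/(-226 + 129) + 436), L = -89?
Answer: -1259317/22414116 + √103 ≈ 10.093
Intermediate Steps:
n = 1259317/251844 (n = 5 + 1/(6*((187 + 131)/(-226 + 129) + 436)) = 5 + 1/(6*(318/(-97) + 436)) = 5 + 1/(6*(318*(-1/97) + 436)) = 5 + 1/(6*(-318/97 + 436)) = 5 + 1/(6*(41974/97)) = 5 + (⅙)*(97/41974) = 5 + 97/251844 = 1259317/251844 ≈ 5.0004)
√(249 - 146) + n/L = √(249 - 146) + (1259317/251844)/(-89) = √103 + (1259317/251844)*(-1/89) = √103 - 1259317/22414116 = -1259317/22414116 + √103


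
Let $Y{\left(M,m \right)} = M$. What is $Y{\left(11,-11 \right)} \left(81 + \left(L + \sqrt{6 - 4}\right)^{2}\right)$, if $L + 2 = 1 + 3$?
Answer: $957 + 44 \sqrt{2} \approx 1019.2$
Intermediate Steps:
$L = 2$ ($L = -2 + \left(1 + 3\right) = -2 + 4 = 2$)
$Y{\left(11,-11 \right)} \left(81 + \left(L + \sqrt{6 - 4}\right)^{2}\right) = 11 \left(81 + \left(2 + \sqrt{6 - 4}\right)^{2}\right) = 11 \left(81 + \left(2 + \sqrt{2}\right)^{2}\right) = 891 + 11 \left(2 + \sqrt{2}\right)^{2}$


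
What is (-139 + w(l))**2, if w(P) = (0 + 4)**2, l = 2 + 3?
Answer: 15129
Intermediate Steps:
l = 5
w(P) = 16 (w(P) = 4**2 = 16)
(-139 + w(l))**2 = (-139 + 16)**2 = (-123)**2 = 15129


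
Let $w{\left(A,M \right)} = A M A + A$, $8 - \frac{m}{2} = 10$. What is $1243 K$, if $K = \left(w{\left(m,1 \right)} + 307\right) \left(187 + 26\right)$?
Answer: $84458121$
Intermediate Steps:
$m = -4$ ($m = 16 - 20 = -4$)
$w{\left(A,M \right)} = A + M A^{2}$ ($w{\left(A,M \right)} = M A^{2} + A = A + M A^{2}$)
$K = 67947$ ($K = \left(- 4 \left(1 - 4\right) + 307\right) \left(187 + 26\right) = \left(- 4 \left(1 - 4\right) + 307\right) 213 = \left(\left(-4\right) \left(-3\right) + 307\right) 213 = \left(12 + 307\right) 213 = 319 \cdot 213 = 67947$)
$1243 K = 1243 \cdot 67947 = 84458121$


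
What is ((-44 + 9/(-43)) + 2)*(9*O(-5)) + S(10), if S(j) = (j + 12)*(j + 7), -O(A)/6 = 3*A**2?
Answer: 7366832/43 ≈ 1.7132e+5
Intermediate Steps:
O(A) = -18*A**2
S(j) = (7 + j)*(12 + j) (S(j) = (12 + j)*(7 + j) = (7 + j)*(12 + j))
((-44 + 9/(-43)) + 2)*(9*O(-5)) + S(10) = ((-44 + 9/(-43)) + 2)*(9*(-18*(-5)**2)) + (84 + 10**2 + 19*10) = ((-44 + 9*(-1/43)) + 2)*(9*(-18*25)) + (84 + 100 + 190) = ((-44 - 9/43) + 2)*(9*(-450)) + 374 = (-1901/43 + 2)*(-4050) + 374 = -1815/43*(-4050) + 374 = 7350750/43 + 374 = 7366832/43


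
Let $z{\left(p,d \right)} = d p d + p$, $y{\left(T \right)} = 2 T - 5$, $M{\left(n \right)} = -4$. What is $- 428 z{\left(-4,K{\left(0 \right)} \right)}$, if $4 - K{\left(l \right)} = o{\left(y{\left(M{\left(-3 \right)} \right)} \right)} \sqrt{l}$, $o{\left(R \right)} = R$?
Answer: $29104$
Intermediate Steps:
$y{\left(T \right)} = -5 + 2 T$
$K{\left(l \right)} = 4 + 13 \sqrt{l}$ ($K{\left(l \right)} = 4 - \left(-5 + 2 \left(-4\right)\right) \sqrt{l} = 4 - \left(-5 - 8\right) \sqrt{l} = 4 - - 13 \sqrt{l} = 4 + 13 \sqrt{l}$)
$z{\left(p,d \right)} = p + p d^{2}$ ($z{\left(p,d \right)} = p d^{2} + p = p + p d^{2}$)
$- 428 z{\left(-4,K{\left(0 \right)} \right)} = - 428 \left(- 4 \left(1 + \left(4 + 13 \sqrt{0}\right)^{2}\right)\right) = - 428 \left(- 4 \left(1 + \left(4 + 13 \cdot 0\right)^{2}\right)\right) = - 428 \left(- 4 \left(1 + \left(4 + 0\right)^{2}\right)\right) = - 428 \left(- 4 \left(1 + 4^{2}\right)\right) = - 428 \left(- 4 \left(1 + 16\right)\right) = - 428 \left(\left(-4\right) 17\right) = \left(-428\right) \left(-68\right) = 29104$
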